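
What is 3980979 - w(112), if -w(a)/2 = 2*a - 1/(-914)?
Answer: 1819512140/457 ≈ 3.9814e+6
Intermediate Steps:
w(a) = -1/457 - 4*a (w(a) = -2*(2*a - 1/(-914)) = -2*(2*a - 1*(-1/914)) = -2*(2*a + 1/914) = -2*(1/914 + 2*a) = -1/457 - 4*a)
3980979 - w(112) = 3980979 - (-1/457 - 4*112) = 3980979 - (-1/457 - 448) = 3980979 - 1*(-204737/457) = 3980979 + 204737/457 = 1819512140/457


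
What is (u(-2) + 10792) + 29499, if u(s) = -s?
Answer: 40293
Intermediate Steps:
(u(-2) + 10792) + 29499 = (-1*(-2) + 10792) + 29499 = (2 + 10792) + 29499 = 10794 + 29499 = 40293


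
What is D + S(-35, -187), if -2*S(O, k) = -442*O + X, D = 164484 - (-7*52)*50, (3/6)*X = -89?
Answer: 175038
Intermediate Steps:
X = -178 (X = 2*(-89) = -178)
D = 182684 (D = 164484 - (-364)*50 = 164484 - 1*(-18200) = 164484 + 18200 = 182684)
S(O, k) = 89 + 221*O (S(O, k) = -(-442*O - 178)/2 = -(-178 - 442*O)/2 = 89 + 221*O)
D + S(-35, -187) = 182684 + (89 + 221*(-35)) = 182684 + (89 - 7735) = 182684 - 7646 = 175038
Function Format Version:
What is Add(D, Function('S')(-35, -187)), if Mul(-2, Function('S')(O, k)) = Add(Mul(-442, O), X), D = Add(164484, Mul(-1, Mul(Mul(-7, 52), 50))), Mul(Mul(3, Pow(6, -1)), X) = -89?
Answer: 175038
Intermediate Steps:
X = -178 (X = Mul(2, -89) = -178)
D = 182684 (D = Add(164484, Mul(-1, Mul(-364, 50))) = Add(164484, Mul(-1, -18200)) = Add(164484, 18200) = 182684)
Function('S')(O, k) = Add(89, Mul(221, O)) (Function('S')(O, k) = Mul(Rational(-1, 2), Add(Mul(-442, O), -178)) = Mul(Rational(-1, 2), Add(-178, Mul(-442, O))) = Add(89, Mul(221, O)))
Add(D, Function('S')(-35, -187)) = Add(182684, Add(89, Mul(221, -35))) = Add(182684, Add(89, -7735)) = Add(182684, -7646) = 175038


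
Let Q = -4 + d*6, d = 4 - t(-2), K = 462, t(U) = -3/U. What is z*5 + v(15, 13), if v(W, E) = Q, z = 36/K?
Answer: 877/77 ≈ 11.390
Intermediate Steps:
d = 5/2 (d = 4 - (-3)/(-2) = 4 - (-3)*(-1)/2 = 4 - 1*3/2 = 4 - 3/2 = 5/2 ≈ 2.5000)
z = 6/77 (z = 36/462 = 36*(1/462) = 6/77 ≈ 0.077922)
Q = 11 (Q = -4 + (5/2)*6 = -4 + 15 = 11)
v(W, E) = 11
z*5 + v(15, 13) = (6/77)*5 + 11 = 30/77 + 11 = 877/77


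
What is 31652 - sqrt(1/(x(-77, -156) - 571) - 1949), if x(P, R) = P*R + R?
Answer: 31652 - 4*I*sqrt(15512970390)/11285 ≈ 31652.0 - 44.147*I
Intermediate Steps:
x(P, R) = R + P*R
31652 - sqrt(1/(x(-77, -156) - 571) - 1949) = 31652 - sqrt(1/(-156*(1 - 77) - 571) - 1949) = 31652 - sqrt(1/(-156*(-76) - 571) - 1949) = 31652 - sqrt(1/(11856 - 571) - 1949) = 31652 - sqrt(1/11285 - 1949) = 31652 - sqrt(-21994464/11285) = 31652 - 4*I*sqrt(15512970390)/11285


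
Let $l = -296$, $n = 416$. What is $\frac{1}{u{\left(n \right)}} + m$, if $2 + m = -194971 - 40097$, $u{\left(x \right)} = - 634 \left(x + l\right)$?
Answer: $- \frac{17884125601}{76080} \approx -2.3507 \cdot 10^{5}$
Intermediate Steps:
$u{\left(x \right)} = 187664 - 634 x$ ($u{\left(x \right)} = - 634 \left(x - 296\right) = - 634 \left(-296 + x\right) = 187664 - 634 x$)
$m = -235070$ ($m = -2 - 235068 = -235070$)
$\frac{1}{u{\left(n \right)}} + m = \frac{1}{187664 - 263744} - 235070 = \frac{1}{-76080} - 235070 = - \frac{1}{76080} - 235070 = - \frac{17884125601}{76080}$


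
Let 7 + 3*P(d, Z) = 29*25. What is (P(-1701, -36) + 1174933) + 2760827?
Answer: 11807998/3 ≈ 3.9360e+6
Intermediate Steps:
P(d, Z) = 718/3 (P(d, Z) = -7/3 + (29*25)/3 = -7/3 + (1/3)*725 = -7/3 + 725/3 = 718/3)
(P(-1701, -36) + 1174933) + 2760827 = (718/3 + 1174933) + 2760827 = 3525517/3 + 2760827 = 11807998/3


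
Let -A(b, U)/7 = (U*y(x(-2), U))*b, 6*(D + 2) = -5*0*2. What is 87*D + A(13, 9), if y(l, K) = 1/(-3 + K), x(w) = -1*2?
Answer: -621/2 ≈ -310.50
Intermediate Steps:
x(w) = -2
D = -2 (D = -2 + (-5*0*2)/6 = -2 + (0*2)/6 = -2 + (1/6)*0 = -2 + 0 = -2)
A(b, U) = -7*U*b/(-3 + U) (A(b, U) = -7*U/(-3 + U)*b = -7*U*b/(-3 + U))
87*D + A(13, 9) = 87*(-2) - 7*9*13/(-3 + 9) = -174 - 7*9*13/6 = -174 - 7*9*13*1/6 = -174 - 273/2 = -621/2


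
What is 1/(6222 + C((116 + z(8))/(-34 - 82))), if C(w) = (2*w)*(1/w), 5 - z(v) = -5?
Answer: 1/6224 ≈ 0.00016067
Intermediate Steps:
z(v) = 10 (z(v) = 5 - 1*(-5) = 5 + 5 = 10)
C(w) = 2 (C(w) = (2*w)/w = 2)
1/(6222 + C((116 + z(8))/(-34 - 82))) = 1/(6222 + 2) = 1/6224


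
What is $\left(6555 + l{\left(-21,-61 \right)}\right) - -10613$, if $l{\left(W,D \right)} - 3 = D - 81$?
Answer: $17029$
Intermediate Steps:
$l{\left(W,D \right)} = -78 + D$ ($l{\left(W,D \right)} = 3 + \left(D - 81\right) = 3 + \left(-81 + D\right) = -78 + D$)
$\left(6555 + l{\left(-21,-61 \right)}\right) - -10613 = \left(6555 - 139\right) - -10613 = \left(6555 - 139\right) + \left(-1781 + 12394\right) = 6416 + 10613 = 17029$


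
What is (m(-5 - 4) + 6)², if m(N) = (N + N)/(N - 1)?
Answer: 1521/25 ≈ 60.840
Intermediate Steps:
m(N) = 2*N/(-1 + N) (m(N) = (2*N)/(-1 + N) = 2*N/(-1 + N))
(m(-5 - 4) + 6)² = (2*(-5 - 4)/(-1 + (-5 - 4)) + 6)² = (2*(-9)/(-1 - 9) + 6)² = (2*(-9)/(-10) + 6)² = (2*(-9)*(-⅒) + 6)² = (9/5 + 6)² = (39/5)² = 1521/25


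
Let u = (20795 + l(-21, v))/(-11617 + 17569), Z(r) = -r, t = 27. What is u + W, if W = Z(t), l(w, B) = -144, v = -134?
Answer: -140053/5952 ≈ -23.530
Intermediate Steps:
W = -27 (W = -1*27 = -27)
u = 20651/5952 (u = (20795 - 144)/(-11617 + 17569) = 20651/5952 ≈ 3.4696)
u + W = 20651/5952 - 27 = -140053/5952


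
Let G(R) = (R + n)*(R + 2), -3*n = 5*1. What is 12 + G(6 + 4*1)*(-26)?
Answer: -2588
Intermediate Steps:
n = -5/3 ≈ -1.6667
G(R) = (2 + R)*(-5/3 + R) (G(R) = (R - 5/3)*(R + 2) = (-5/3 + R)*(2 + R) = (2 + R)*(-5/3 + R))
12 + G(6 + 4*1)*(-26) = 12 + (-10/3 + (6 + 4*1)² + (6 + 4*1)/3)*(-26) = 12 + (-10/3 + (6 + 4)² + (6 + 4)/3)*(-26) = 12 + (-10/3 + 10² + (⅓)*10)*(-26) = 12 + (-10/3 + 100 + 10/3)*(-26) = 12 + 100*(-26) = 12 - 2600 = -2588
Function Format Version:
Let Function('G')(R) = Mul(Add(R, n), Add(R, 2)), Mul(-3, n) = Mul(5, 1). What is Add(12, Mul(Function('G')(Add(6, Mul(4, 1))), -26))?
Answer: -2588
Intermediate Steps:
n = Rational(-5, 3) (n = Mul(Rational(-1, 3), Mul(5, 1)) = Mul(Rational(-1, 3), 5) = Rational(-5, 3) ≈ -1.6667)
Function('G')(R) = Mul(Add(2, R), Add(Rational(-5, 3), R)) (Function('G')(R) = Mul(Add(R, Rational(-5, 3)), Add(R, 2)) = Mul(Add(Rational(-5, 3), R), Add(2, R)) = Mul(Add(2, R), Add(Rational(-5, 3), R)))
Add(12, Mul(Function('G')(Add(6, Mul(4, 1))), -26)) = Add(12, Mul(Add(Rational(-10, 3), Pow(Add(6, Mul(4, 1)), 2), Mul(Rational(1, 3), Add(6, Mul(4, 1)))), -26)) = Add(12, Mul(Add(Rational(-10, 3), Pow(Add(6, 4), 2), Mul(Rational(1, 3), Add(6, 4))), -26)) = Add(12, Mul(Add(Rational(-10, 3), Pow(10, 2), Mul(Rational(1, 3), 10)), -26)) = Add(12, Mul(Add(Rational(-10, 3), 100, Rational(10, 3)), -26)) = Add(12, Mul(100, -26)) = Add(12, -2600) = -2588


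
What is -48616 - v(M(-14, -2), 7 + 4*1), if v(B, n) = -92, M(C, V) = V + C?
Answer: -48524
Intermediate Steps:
M(C, V) = C + V
-48616 - v(M(-14, -2), 7 + 4*1) = -48616 - 1*(-92) = -48616 + 92 = -48524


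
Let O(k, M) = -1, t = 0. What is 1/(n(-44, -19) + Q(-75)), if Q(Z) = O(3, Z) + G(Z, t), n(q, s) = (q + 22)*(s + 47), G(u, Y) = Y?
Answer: -1/617 ≈ -0.0016207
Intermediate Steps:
n(q, s) = (22 + q)*(47 + s)
Q(Z) = -1 (Q(Z) = -1 + 0 = -1)
1/(n(-44, -19) + Q(-75)) = 1/((1034 + 22*(-19) + 47*(-44) - 44*(-19)) - 1) = 1/((1034 - 418 - 2068 + 836) - 1) = 1/(-616 - 1) = 1/(-617) = -1/617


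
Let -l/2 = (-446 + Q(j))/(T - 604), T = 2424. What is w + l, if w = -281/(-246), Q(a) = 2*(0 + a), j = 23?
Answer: 35411/22386 ≈ 1.5818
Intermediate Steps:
Q(a) = 2*a
l = 40/91 (l = -2*(-446 + 2*23)/(2424 - 604) = -2*(-446 + 46)/1820 = -(-800)/1820 = -2*(-20/91) = 40/91 ≈ 0.43956)
w = 281/246 (w = -281*(-1/246) = 281/246 ≈ 1.1423)
w + l = 281/246 + 40/91 = 35411/22386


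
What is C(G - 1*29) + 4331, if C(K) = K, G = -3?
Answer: 4299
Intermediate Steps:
C(G - 1*29) + 4331 = (-3 - 1*29) + 4331 = (-3 - 29) + 4331 = -32 + 4331 = 4299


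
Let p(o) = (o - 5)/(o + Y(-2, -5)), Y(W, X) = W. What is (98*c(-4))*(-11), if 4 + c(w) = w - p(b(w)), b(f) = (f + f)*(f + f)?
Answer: 299145/31 ≈ 9649.8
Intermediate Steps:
b(f) = 4*f² (b(f) = (2*f)*(2*f) = 4*f²)
p(o) = (-5 + o)/(-2 + o) (p(o) = (o - 5)/(o - 2) = (-5 + o)/(-2 + o))
c(w) = -4 + w - (-5 + 4*w²)/(-2 + 4*w²) (c(w) = -4 + (w - (-5 + 4*w²)/(-2 + 4*w²)) = -4 + w - (-5 + 4*w²)/(-2 + 4*w²))
(98*c(-4))*(-11) = (98*((13 - 20*(-4)² - 2*(-4) + 4*(-4)³)/(2*(-1 + 2*(-4)²))))*(-11) = (98*((13 - 20*16 + 8 + 4*(-64))/(2*(-1 + 2*16))))*(-11) = (98*((13 - 320 + 8 - 256)/(2*(-1 + 32))))*(-11) = (98*((½)*(-555)/31))*(-11) = (98*((½)*(1/31)*(-555)))*(-11) = (98*(-555/62))*(-11) = -27195/31*(-11) = 299145/31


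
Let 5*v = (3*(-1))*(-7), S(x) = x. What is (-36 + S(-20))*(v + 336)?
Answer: -95256/5 ≈ -19051.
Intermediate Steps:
v = 21/5 (v = ((3*(-1))*(-7))/5 = (-3*(-7))/5 = (⅕)*21 = 21/5 ≈ 4.2000)
(-36 + S(-20))*(v + 336) = (-36 - 20)*(21/5 + 336) = -56*1701/5 = -95256/5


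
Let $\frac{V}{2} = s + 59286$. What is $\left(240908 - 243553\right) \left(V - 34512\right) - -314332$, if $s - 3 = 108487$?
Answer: $-795936468$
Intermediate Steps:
$s = 108490$ ($s = 3 + 108487 = 108490$)
$V = 335552$ ($V = 2 \left(108490 + 59286\right) = 2 \cdot 167776 = 335552$)
$\left(240908 - 243553\right) \left(V - 34512\right) - -314332 = \left(240908 - 243553\right) \left(335552 - 34512\right) - -314332 = \left(-2645\right) 301040 + 314332 = -796250800 + 314332 = -795936468$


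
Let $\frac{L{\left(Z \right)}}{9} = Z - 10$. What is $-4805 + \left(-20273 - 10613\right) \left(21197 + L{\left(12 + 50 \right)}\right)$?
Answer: $-669149995$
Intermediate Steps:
$L{\left(Z \right)} = -90 + 9 Z$ ($L{\left(Z \right)} = 9 \left(Z - 10\right) = 9 \left(-10 + Z\right) = -90 + 9 Z$)
$-4805 + \left(-20273 - 10613\right) \left(21197 + L{\left(12 + 50 \right)}\right) = -4805 + \left(-20273 - 10613\right) \left(21197 - \left(90 - 9 \left(12 + 50\right)\right)\right) = -4805 - 30886 \left(21197 + \left(-90 + 9 \cdot 62\right)\right) = -4805 - 30886 \left(21197 + \left(-90 + 558\right)\right) = -4805 - 30886 \left(21197 + 468\right) = -4805 - 669145190 = -669149995$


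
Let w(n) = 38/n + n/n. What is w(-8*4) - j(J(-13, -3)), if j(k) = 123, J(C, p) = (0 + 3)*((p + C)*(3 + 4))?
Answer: -1971/16 ≈ -123.19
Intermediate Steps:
J(C, p) = 21*C + 21*p (J(C, p) = 3*((C + p)*7) = 3*(7*C + 7*p) = 21*C + 21*p)
w(n) = 1 + 38/n (w(n) = 38/n + 1 = 1 + 38/n)
w(-8*4) - j(J(-13, -3)) = (38 - 8*4)/((-8*4)) - 1*123 = (38 - 32)/(-32) - 123 = -1/32*6 - 123 = -3/16 - 123 = -1971/16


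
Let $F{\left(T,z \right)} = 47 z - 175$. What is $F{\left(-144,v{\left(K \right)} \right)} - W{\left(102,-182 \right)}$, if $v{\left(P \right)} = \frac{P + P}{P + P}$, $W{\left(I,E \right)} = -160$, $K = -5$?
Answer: $32$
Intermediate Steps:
$v{\left(P \right)} = 1$ ($v{\left(P \right)} = \frac{2 P}{2 P} = 2 P \frac{1}{2 P} = 1$)
$F{\left(T,z \right)} = -175 + 47 z$
$F{\left(-144,v{\left(K \right)} \right)} - W{\left(102,-182 \right)} = \left(-175 + 47 \cdot 1\right) - -160 = \left(-175 + 47\right) + 160 = -128 + 160 = 32$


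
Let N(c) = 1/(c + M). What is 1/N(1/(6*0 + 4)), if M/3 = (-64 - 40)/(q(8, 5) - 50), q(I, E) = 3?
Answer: 1295/188 ≈ 6.8883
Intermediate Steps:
M = 312/47 (M = 3*((-64 - 40)/(3 - 50)) = 3*(-104/(-47)) = 3*(-104*(-1/47)) = 3*(104/47) = 312/47 ≈ 6.6383)
N(c) = 1/(312/47 + c) (N(c) = 1/(c + 312/47) = 1/(312/47 + c))
1/N(1/(6*0 + 4)) = 1/(47/(312 + 47/(6*0 + 4))) = 1/(47/(312 + 47/(0 + 4))) = 1/(47/(312 + 47/4)) = 1/(47/(1295/4)) = 1/(47*(4/1295)) = 1/(188/1295) = 1295/188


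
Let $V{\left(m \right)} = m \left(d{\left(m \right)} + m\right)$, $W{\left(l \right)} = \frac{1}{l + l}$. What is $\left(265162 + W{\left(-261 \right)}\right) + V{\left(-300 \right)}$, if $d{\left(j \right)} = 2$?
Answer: $\frac{185081363}{522} \approx 3.5456 \cdot 10^{5}$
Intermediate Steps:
$W{\left(l \right)} = \frac{1}{2 l}$
$V{\left(m \right)} = m \left(2 + m\right)$
$\left(265162 + W{\left(-261 \right)}\right) + V{\left(-300 \right)} = \left(265162 + \frac{1}{2 \left(-261\right)}\right) - 300 \left(2 - 300\right) = \left(265162 + \frac{1}{2} \left(- \frac{1}{261}\right)\right) - -89400 = \left(265162 - \frac{1}{522}\right) + 89400 = \frac{138414563}{522} + 89400 = \frac{185081363}{522}$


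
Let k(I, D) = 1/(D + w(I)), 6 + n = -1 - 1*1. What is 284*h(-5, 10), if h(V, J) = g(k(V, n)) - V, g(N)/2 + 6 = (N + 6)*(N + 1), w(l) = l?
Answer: 188860/169 ≈ 1117.5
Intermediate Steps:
n = -8 (n = -6 + (-1 - 1*1) = -6 + (-1 - 1) = -6 - 2 = -8)
k(I, D) = 1/(D + I)
g(N) = -12 + 2*(1 + N)*(6 + N) (g(N) = -12 + 2*((N + 6)*(N + 1)) = -12 + 2*((6 + N)*(1 + N)) = -12 + 2*((1 + N)*(6 + N)) = -12 + 2*(1 + N)*(6 + N))
h(V, J) = -V + 2*(7 + 1/(-8 + V))/(-8 + V) (h(V, J) = 2*(7 + 1/(-8 + V))/(-8 + V) - V = -V + 2*(7 + 1/(-8 + V))/(-8 + V))
284*h(-5, 10) = 284*((-110 + 14*(-5) - 1*(-5)*(-8 - 5)**2)/(-8 - 5)**2) = 284*((-110 - 70 - 1*(-5)*(-13)**2)/(-13)**2) = 284*((-110 - 70 - 1*(-5)*169)/169) = 284*((-110 - 70 + 845)/169) = 284*((1/169)*665) = 284*(665/169) = 188860/169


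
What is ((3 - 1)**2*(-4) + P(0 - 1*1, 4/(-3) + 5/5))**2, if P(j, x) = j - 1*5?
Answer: 484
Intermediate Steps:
P(j, x) = -5 + j (P(j, x) = j - 5 = -5 + j)
((3 - 1)**2*(-4) + P(0 - 1*1, 4/(-3) + 5/5))**2 = ((3 - 1)**2*(-4) + (-5 + (0 - 1*1)))**2 = (2**2*(-4) + (-5 + (0 - 1)))**2 = (4*(-4) + (-5 - 1))**2 = (-16 - 6)**2 = (-22)**2 = 484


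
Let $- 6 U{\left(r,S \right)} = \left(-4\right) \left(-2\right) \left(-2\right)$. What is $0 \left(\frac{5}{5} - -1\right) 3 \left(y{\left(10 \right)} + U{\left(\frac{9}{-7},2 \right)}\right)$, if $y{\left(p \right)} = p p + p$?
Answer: $0$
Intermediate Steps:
$U{\left(r,S \right)} = \frac{8}{3}$ ($U{\left(r,S \right)} = - \frac{\left(-4\right) \left(-2\right) \left(-2\right)}{6} = - \frac{8 \left(-2\right)}{6} = \left(- \frac{1}{6}\right) \left(-16\right) = \frac{8}{3}$)
$y{\left(p \right)} = p + p^{2}$ ($y{\left(p \right)} = p^{2} + p = p + p^{2}$)
$0 \left(\frac{5}{5} - -1\right) 3 \left(y{\left(10 \right)} + U{\left(\frac{9}{-7},2 \right)}\right) = 0 \left(\frac{5}{5} - -1\right) 3 \left(10 \left(1 + 10\right) + \frac{8}{3}\right) = 0 \left(5 \cdot \frac{1}{5} + 1\right) 3 \left(10 \cdot 11 + \frac{8}{3}\right) = 0 \left(1 + 1\right) 3 \left(110 + \frac{8}{3}\right) = 0 \cdot 2 \cdot 3 \cdot \frac{338}{3} = 0 \cdot 3 \cdot \frac{338}{3} = 0 \cdot \frac{338}{3} = 0$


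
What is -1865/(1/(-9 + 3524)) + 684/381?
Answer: -832545097/127 ≈ -6.5555e+6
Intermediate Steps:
-1865/(1/(-9 + 3524)) + 684/381 = -1865/(1/3515) + 684*(1/381) = -1865/1/3515 + 228/127 = -1865*3515 + 228/127 = -6555475 + 228/127 = -832545097/127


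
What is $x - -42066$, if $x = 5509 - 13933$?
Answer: $33642$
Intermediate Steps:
$x = -8424$
$x - -42066 = -8424 - -42066 = -8424 + 42066 = 33642$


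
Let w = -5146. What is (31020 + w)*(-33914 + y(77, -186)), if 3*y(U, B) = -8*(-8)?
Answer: -2630816572/3 ≈ -8.7694e+8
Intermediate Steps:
y(U, B) = 64/3 (y(U, B) = (-8*(-8))/3 = (⅓)*64 = 64/3)
(31020 + w)*(-33914 + y(77, -186)) = (31020 - 5146)*(-33914 + 64/3) = 25874*(-101678/3) = -2630816572/3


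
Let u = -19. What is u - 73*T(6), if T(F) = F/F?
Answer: -92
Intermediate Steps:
T(F) = 1
u - 73*T(6) = -19 - 73*1 = -19 - 73 = -92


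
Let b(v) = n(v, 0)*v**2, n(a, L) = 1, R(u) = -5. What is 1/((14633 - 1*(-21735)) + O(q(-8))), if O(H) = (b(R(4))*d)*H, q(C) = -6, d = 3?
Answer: 1/35918 ≈ 2.7841e-5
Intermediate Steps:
b(v) = v**2 (b(v) = 1*v**2 = v**2)
O(H) = 75*H (O(H) = ((-5)**2*3)*H = (25*3)*H = 75*H)
1/((14633 - 1*(-21735)) + O(q(-8))) = 1/((14633 - 1*(-21735)) + 75*(-6)) = 1/((14633 + 21735) - 450) = 1/(36368 - 450) = 1/35918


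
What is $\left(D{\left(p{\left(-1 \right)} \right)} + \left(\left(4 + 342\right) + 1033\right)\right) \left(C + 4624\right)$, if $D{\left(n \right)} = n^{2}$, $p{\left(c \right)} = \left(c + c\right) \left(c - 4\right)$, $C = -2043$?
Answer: $3817299$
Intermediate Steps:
$p{\left(c \right)} = 2 c \left(-4 + c\right)$
$\left(D{\left(p{\left(-1 \right)} \right)} + \left(\left(4 + 342\right) + 1033\right)\right) \left(C + 4624\right) = \left(\left(2 \left(-1\right) \left(-4 - 1\right)\right)^{2} + \left(\left(4 + 342\right) + 1033\right)\right) \left(-2043 + 4624\right) = \left(\left(2 \left(-1\right) \left(-5\right)\right)^{2} + \left(346 + 1033\right)\right) 2581 = \left(10^{2} + 1379\right) 2581 = \left(100 + 1379\right) 2581 = 1479 \cdot 2581 = 3817299$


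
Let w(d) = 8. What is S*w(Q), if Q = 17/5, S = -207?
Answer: -1656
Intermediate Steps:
Q = 17/5 (Q = 17*(⅕) = 17/5 ≈ 3.4000)
S*w(Q) = -207*8 = -1656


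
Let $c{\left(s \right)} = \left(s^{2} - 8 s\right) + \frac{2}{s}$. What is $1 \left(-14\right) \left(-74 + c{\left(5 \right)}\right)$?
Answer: $\frac{6202}{5} \approx 1240.4$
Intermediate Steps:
$c{\left(s \right)} = s^{2} - 8 s + \frac{2}{s}$
$1 \left(-14\right) \left(-74 + c{\left(5 \right)}\right) = 1 \left(-14\right) \left(-74 + \frac{2 + 5^{2} \left(-8 + 5\right)}{5}\right) = - 14 \left(-74 + \frac{2 + 25 \left(-3\right)}{5}\right) = - 14 \left(-74 + \frac{2 - 75}{5}\right) = - 14 \left(-74 + \frac{1}{5} \left(-73\right)\right) = - 14 \left(-74 - \frac{73}{5}\right) = \left(-14\right) \left(- \frac{443}{5}\right) = \frac{6202}{5}$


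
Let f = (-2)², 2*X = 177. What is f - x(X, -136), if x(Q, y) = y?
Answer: 140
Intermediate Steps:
X = 177/2 (X = (½)*177 = 177/2 ≈ 88.500)
f = 4
f - x(X, -136) = 4 - 1*(-136) = 4 + 136 = 140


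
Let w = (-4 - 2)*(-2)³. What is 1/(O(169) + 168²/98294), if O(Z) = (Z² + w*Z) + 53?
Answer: 1003/36836466 ≈ 2.7228e-5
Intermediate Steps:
w = 48 (w = -6*(-8) = 48)
O(Z) = 53 + Z² + 48*Z (O(Z) = (Z² + 48*Z) + 53 = 53 + Z² + 48*Z)
1/(O(169) + 168²/98294) = 1/((53 + 169² + 48*169) + 168²/98294) = 1/((53 + 28561 + 8112) + 28224*(1/98294)) = 1/(36726 + 288/1003) = 1/(36836466/1003) = 1003/36836466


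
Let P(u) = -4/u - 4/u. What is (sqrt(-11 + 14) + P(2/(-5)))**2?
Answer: (20 + sqrt(3))**2 ≈ 472.28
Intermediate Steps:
P(u) = -8/u
(sqrt(-11 + 14) + P(2/(-5)))**2 = (sqrt(-11 + 14) - 8/(2/(-5)))**2 = (sqrt(3) - 8/(2*(-1/5)))**2 = (sqrt(3) - 8/(-2/5))**2 = (sqrt(3) - 8*(-5/2))**2 = (sqrt(3) + 20)**2 = (20 + sqrt(3))**2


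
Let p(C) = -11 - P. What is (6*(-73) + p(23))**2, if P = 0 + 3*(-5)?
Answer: 188356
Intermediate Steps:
P = -15 (P = 0 - 15 = -15)
p(C) = 4 (p(C) = -11 - 1*(-15) = -11 + 15 = 4)
(6*(-73) + p(23))**2 = (6*(-73) + 4)**2 = (-438 + 4)**2 = (-434)**2 = 188356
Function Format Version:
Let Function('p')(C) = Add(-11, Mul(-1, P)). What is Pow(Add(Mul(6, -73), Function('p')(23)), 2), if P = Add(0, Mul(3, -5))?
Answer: 188356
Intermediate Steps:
P = -15 (P = Add(0, -15) = -15)
Function('p')(C) = 4 (Function('p')(C) = Add(-11, Mul(-1, -15)) = Add(-11, 15) = 4)
Pow(Add(Mul(6, -73), Function('p')(23)), 2) = Pow(Add(Mul(6, -73), 4), 2) = Pow(Add(-438, 4), 2) = Pow(-434, 2) = 188356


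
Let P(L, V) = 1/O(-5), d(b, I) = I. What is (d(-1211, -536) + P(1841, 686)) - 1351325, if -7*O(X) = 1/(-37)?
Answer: -1351602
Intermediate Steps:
O(X) = 1/259 (O(X) = -⅐/(-37) = -⅐*(-1/37) = 1/259)
P(L, V) = 259 (P(L, V) = 1/(1/259) = 259)
(d(-1211, -536) + P(1841, 686)) - 1351325 = (-536 + 259) - 1351325 = -277 - 1351325 = -1351602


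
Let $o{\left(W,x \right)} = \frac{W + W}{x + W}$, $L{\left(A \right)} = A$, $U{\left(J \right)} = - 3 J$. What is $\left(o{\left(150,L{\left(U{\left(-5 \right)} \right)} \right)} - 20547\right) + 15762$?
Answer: $- \frac{52615}{11} \approx -4783.2$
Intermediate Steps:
$o{\left(W,x \right)} = \frac{2 W}{W + x}$
$\left(o{\left(150,L{\left(U{\left(-5 \right)} \right)} \right)} - 20547\right) + 15762 = \left(2 \cdot 150 \frac{1}{150 - -15} - 20547\right) + 15762 = \left(2 \cdot 150 \frac{1}{150 + 15} - 20547\right) + 15762 = \left(2 \cdot 150 \cdot \frac{1}{165} - 20547\right) + 15762 = \left(\frac{20}{11} - 20547\right) + 15762 = - \frac{225997}{11} + 15762 = - \frac{52615}{11}$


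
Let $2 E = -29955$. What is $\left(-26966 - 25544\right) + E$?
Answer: $- \frac{134975}{2} \approx -67488.0$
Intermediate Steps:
$E = - \frac{29955}{2}$ ($E = \frac{1}{2} \left(-29955\right) = - \frac{29955}{2} \approx -14978.0$)
$\left(-26966 - 25544\right) + E = \left(-26966 - 25544\right) - \frac{29955}{2} = -52510 - \frac{29955}{2} = - \frac{134975}{2}$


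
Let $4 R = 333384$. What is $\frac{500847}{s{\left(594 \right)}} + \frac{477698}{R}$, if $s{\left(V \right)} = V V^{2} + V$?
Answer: $\frac{5564453553017}{970449235866} \approx 5.7339$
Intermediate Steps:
$R = 83346$ ($R = \frac{1}{4} \cdot 333384 = 83346$)
$s{\left(V \right)} = V + V^{3}$ ($s{\left(V \right)} = V^{3} + V = V + V^{3}$)
$\frac{500847}{s{\left(594 \right)}} + \frac{477698}{R} = \frac{500847}{594 + 594^{3}} + \frac{477698}{83346} = \frac{500847}{594 + 209584584} + 477698 \cdot \frac{1}{83346} = \frac{500847}{209585178} + \frac{238849}{41673} = 500847 \cdot \frac{1}{209585178} + \frac{238849}{41673} = \frac{166949}{69861726} + \frac{238849}{41673} = \frac{5564453553017}{970449235866}$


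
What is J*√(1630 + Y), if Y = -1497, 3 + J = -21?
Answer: -24*√133 ≈ -276.78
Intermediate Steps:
J = -24 (J = -3 - 21 = -24)
J*√(1630 + Y) = -24*√(1630 - 1497) = -24*√133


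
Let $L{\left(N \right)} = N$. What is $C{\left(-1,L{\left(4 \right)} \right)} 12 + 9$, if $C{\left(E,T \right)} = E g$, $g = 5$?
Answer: $-51$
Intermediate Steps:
$C{\left(E,T \right)} = 5 E$ ($C{\left(E,T \right)} = E 5 = 5 E$)
$C{\left(-1,L{\left(4 \right)} \right)} 12 + 9 = 5 \left(-1\right) 12 + 9 = \left(-5\right) 12 + 9 = -60 + 9 = -51$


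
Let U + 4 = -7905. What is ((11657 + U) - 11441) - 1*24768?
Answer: -32461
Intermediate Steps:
U = -7909 (U = -4 - 7905 = -7909)
((11657 + U) - 11441) - 1*24768 = ((11657 - 7909) - 11441) - 1*24768 = (3748 - 11441) - 24768 = -7693 - 24768 = -32461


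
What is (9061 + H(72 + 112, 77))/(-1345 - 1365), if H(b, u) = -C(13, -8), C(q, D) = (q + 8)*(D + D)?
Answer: -9397/2710 ≈ -3.4675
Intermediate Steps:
C(q, D) = 2*D*(8 + q) (C(q, D) = (8 + q)*(2*D) = 2*D*(8 + q))
H(b, u) = 336 (H(b, u) = -2*(-8)*(8 + 13) = -2*(-8)*21 = -1*(-336) = 336)
(9061 + H(72 + 112, 77))/(-1345 - 1365) = (9061 + 336)/(-1345 - 1365) = 9397/(-2710) = 9397*(-1/2710) = -9397/2710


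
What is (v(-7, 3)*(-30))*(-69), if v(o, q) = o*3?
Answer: -43470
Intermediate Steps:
v(o, q) = 3*o
(v(-7, 3)*(-30))*(-69) = ((3*(-7))*(-30))*(-69) = -21*(-30)*(-69) = 630*(-69) = -43470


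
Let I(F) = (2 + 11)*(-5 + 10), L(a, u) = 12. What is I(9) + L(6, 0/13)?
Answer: 77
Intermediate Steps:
I(F) = 65 (I(F) = 13*5 = 65)
I(9) + L(6, 0/13) = 65 + 12 = 77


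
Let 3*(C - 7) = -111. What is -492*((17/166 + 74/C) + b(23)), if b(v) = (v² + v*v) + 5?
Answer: -216560606/415 ≈ -5.2183e+5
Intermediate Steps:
C = -30 (C = 7 + (⅓)*(-111) = 7 - 37 = -30)
b(v) = 5 + 2*v² (b(v) = (v² + v²) + 5 = 2*v² + 5 = 5 + 2*v²)
-492*((17/166 + 74/C) + b(23)) = -492*((17/166 + 74/(-30)) + (5 + 2*23²)) = -492*((17*(1/166) + 74*(-1/30)) + (5 + 2*529)) = -492*((17/166 - 37/15) + (5 + 1058)) = -492*(-5887/2490 + 1063) = -492*2640983/2490 = -216560606/415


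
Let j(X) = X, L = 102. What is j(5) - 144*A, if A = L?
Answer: -14683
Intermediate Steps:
A = 102
j(5) - 144*A = 5 - 144*102 = 5 - 14688 = -14683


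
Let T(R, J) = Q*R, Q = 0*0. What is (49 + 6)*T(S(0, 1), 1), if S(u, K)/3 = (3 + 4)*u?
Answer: 0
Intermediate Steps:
S(u, K) = 21*u (S(u, K) = 3*((3 + 4)*u) = 3*(7*u) = 21*u)
Q = 0
T(R, J) = 0 (T(R, J) = 0*R = 0)
(49 + 6)*T(S(0, 1), 1) = (49 + 6)*0 = 55*0 = 0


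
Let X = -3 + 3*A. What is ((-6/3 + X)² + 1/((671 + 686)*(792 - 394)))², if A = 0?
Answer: 182308081626801/291692887396 ≈ 625.00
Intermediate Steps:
X = -3 (X = -3 + 3*0 = -3 + 0 = -3)
((-6/3 + X)² + 1/((671 + 686)*(792 - 394)))² = ((-6/3 - 3)² + 1/((671 + 686)*(792 - 394)))² = ((-6*⅓ - 3)² + 1/(1357*398))² = ((-2 - 3)² + 1/540086)² = ((-5)² + 1/540086)² = (25 + 1/540086)² = (13502151/540086)² = 182308081626801/291692887396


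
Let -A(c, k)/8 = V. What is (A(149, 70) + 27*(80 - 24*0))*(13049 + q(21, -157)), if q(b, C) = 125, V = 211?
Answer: 6218128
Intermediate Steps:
A(c, k) = -1688 (A(c, k) = -8*211 = -1688)
(A(149, 70) + 27*(80 - 24*0))*(13049 + q(21, -157)) = (-1688 + 27*(80 - 24*0))*(13049 + 125) = (-1688 + 27*(80 + 0))*13174 = (-1688 + 27*80)*13174 = (-1688 + 2160)*13174 = 472*13174 = 6218128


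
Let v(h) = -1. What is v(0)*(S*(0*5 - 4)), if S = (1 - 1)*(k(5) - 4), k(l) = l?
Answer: 0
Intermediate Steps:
S = 0 (S = (1 - 1)*(5 - 4) = 0*1 = 0)
v(0)*(S*(0*5 - 4)) = -0*(0*5 - 4) = -0*(0 - 4) = -0*(-4) = -1*0 = 0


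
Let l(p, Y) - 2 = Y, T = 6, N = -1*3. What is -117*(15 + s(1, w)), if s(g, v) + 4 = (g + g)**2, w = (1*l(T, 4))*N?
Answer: -1755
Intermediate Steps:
N = -3
l(p, Y) = 2 + Y
w = -18 (w = (1*(2 + 4))*(-3) = (1*6)*(-3) = 6*(-3) = -18)
s(g, v) = -4 + 4*g**2 (s(g, v) = -4 + (g + g)**2 = -4 + (2*g)**2 = -4 + 4*g**2)
-117*(15 + s(1, w)) = -117*(15 + (-4 + 4*1**2)) = -117*(15 + (-4 + 4*1)) = -117*(15 + (-4 + 4)) = -117*(15 + 0) = -117*15 = -1755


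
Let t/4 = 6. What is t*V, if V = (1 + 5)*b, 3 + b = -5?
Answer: -1152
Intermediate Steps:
t = 24 (t = 4*6 = 24)
b = -8 (b = -3 - 5 = -8)
V = -48 (V = (1 + 5)*(-8) = 6*(-8) = -48)
t*V = 24*(-48) = -1152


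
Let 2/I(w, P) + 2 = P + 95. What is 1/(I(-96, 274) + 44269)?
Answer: 367/16246725 ≈ 2.2589e-5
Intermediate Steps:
I(w, P) = 2/(93 + P) (I(w, P) = 2/(-2 + (P + 95)) = 2/(-2 + (95 + P)) = 2/(93 + P))
1/(I(-96, 274) + 44269) = 1/(2/(93 + 274) + 44269) = 1/(2/367 + 44269) = 1/(16246725/367) = 367/16246725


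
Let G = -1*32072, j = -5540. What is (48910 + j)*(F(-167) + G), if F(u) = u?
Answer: -1398205430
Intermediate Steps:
G = -32072
(48910 + j)*(F(-167) + G) = (48910 - 5540)*(-167 - 32072) = 43370*(-32239) = -1398205430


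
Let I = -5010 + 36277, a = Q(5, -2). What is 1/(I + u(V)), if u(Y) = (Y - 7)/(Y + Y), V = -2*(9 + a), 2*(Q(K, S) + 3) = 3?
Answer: 15/469016 ≈ 3.1982e-5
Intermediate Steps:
Q(K, S) = -3/2 (Q(K, S) = -3 + (½)*3 = -3 + 3/2 = -3/2)
a = -3/2 ≈ -1.5000
I = 31267
V = -15 (V = -2*(9 - 3/2) = -2*15/2 = -15)
u(Y) = (-7 + Y)/(2*Y) (u(Y) = (-7 + Y)/((2*Y)) = (-7 + Y)*(1/(2*Y)) = (-7 + Y)/(2*Y))
1/(I + u(V)) = 1/(31267 + (½)*(-7 - 15)/(-15)) = 1/(31267 + (½)*(-1/15)*(-22)) = 1/(31267 + 11/15) = 1/(469016/15) = 15/469016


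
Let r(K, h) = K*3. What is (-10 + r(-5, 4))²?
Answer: 625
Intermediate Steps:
r(K, h) = 3*K
(-10 + r(-5, 4))² = (-10 + 3*(-5))² = (-10 - 15)² = (-25)² = 625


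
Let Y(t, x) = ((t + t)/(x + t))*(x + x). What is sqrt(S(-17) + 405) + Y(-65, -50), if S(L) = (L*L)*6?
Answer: -2600/23 + sqrt(2139) ≈ -66.794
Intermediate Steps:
S(L) = 6*L**2 (S(L) = L**2*6 = 6*L**2)
Y(t, x) = 4*t*x/(t + x) (Y(t, x) = ((2*t)/(t + x))*(2*x) = (2*t/(t + x))*(2*x) = 4*t*x/(t + x))
sqrt(S(-17) + 405) + Y(-65, -50) = sqrt(6*(-17)**2 + 405) + 4*(-65)*(-50)/(-65 - 50) = sqrt(6*289 + 405) + 4*(-65)*(-50)/(-115) = sqrt(1734 + 405) + 4*(-65)*(-50)*(-1/115) = sqrt(2139) - 2600/23 = -2600/23 + sqrt(2139)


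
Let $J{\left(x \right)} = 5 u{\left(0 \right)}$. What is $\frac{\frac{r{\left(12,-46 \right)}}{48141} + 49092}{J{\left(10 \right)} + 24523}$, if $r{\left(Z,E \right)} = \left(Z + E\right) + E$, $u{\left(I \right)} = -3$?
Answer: $\frac{590834473}{294959907} \approx 2.0031$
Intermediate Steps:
$r{\left(Z,E \right)} = Z + 2 E$ ($r{\left(Z,E \right)} = \left(E + Z\right) + E = Z + 2 E$)
$J{\left(x \right)} = -15$ ($J{\left(x \right)} = 5 \left(-3\right) = -15$)
$\frac{\frac{r{\left(12,-46 \right)}}{48141} + 49092}{J{\left(10 \right)} + 24523} = \frac{\frac{12 + 2 \left(-46\right)}{48141} + 49092}{-15 + 24523} = \frac{\left(12 - 92\right) \frac{1}{48141} + 49092}{24508} = \left(\left(-80\right) \frac{1}{48141} + 49092\right) \frac{1}{24508} = \left(- \frac{80}{48141} + 49092\right) \frac{1}{24508} = \frac{2363337892}{48141} \cdot \frac{1}{24508} = \frac{590834473}{294959907}$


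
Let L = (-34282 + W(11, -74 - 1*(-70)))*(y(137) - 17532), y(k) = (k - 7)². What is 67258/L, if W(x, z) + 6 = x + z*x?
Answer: 33629/10845436 ≈ 0.0031008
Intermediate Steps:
y(k) = (-7 + k)²
W(x, z) = -6 + x + x*z (W(x, z) = -6 + (x + z*x) = -6 + (x + x*z) = -6 + x + x*z)
L = 21690872 (L = (-34282 + (-6 + 11 + 11*(-74 - 1*(-70))))*((-7 + 137)² - 17532) = (-34282 + (-6 + 11 + 11*(-74 + 70)))*(130² - 17532) = (-34282 + (-6 + 11 + 11*(-4)))*(16900 - 17532) = (-34282 + (-6 + 11 - 44))*(-632) = (-34282 - 39)*(-632) = -34321*(-632) = 21690872)
67258/L = 67258/21690872 = 67258*(1/21690872) = 33629/10845436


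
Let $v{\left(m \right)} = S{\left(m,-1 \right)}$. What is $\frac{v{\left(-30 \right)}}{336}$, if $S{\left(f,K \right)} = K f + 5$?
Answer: $\frac{5}{48} \approx 0.10417$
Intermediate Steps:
$S{\left(f,K \right)} = 5 + K f$
$v{\left(m \right)} = 5 - m$
$\frac{v{\left(-30 \right)}}{336} = \frac{5 - -30}{336} = \left(5 + 30\right) \frac{1}{336} = 35 \cdot \frac{1}{336} = \frac{5}{48}$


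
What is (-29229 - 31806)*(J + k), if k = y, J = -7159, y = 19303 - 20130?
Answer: 487425510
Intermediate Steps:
y = -827
k = -827
(-29229 - 31806)*(J + k) = (-29229 - 31806)*(-7159 - 827) = -61035*(-7986) = 487425510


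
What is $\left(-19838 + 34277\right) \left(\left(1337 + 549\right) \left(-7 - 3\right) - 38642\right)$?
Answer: $-830271378$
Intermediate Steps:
$\left(-19838 + 34277\right) \left(\left(1337 + 549\right) \left(-7 - 3\right) - 38642\right) = 14439 \left(1886 \left(-7 - 3\right) - 38642\right) = 14439 \left(1886 \left(-10\right) - 38642\right) = 14439 \left(-18860 - 38642\right) = 14439 \left(-57502\right) = -830271378$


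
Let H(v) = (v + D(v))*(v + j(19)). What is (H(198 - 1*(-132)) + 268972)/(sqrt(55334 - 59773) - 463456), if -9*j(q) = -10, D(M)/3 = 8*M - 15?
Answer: -4151275498496/644374405125 - 8957216*I*sqrt(4439)/644374405125 ≈ -6.4423 - 0.00092614*I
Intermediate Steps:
D(M) = -45 + 24*M (D(M) = 3*(8*M - 15) = 3*(-15 + 8*M) = -45 + 24*M)
j(q) = 10/9 (j(q) = -1/9*(-10) = 10/9)
H(v) = (-45 + 25*v)*(10/9 + v) (H(v) = (v + (-45 + 24*v))*(v + 10/9) = (-45 + 25*v)*(10/9 + v))
(H(198 - 1*(-132)) + 268972)/(sqrt(55334 - 59773) - 463456) = ((-50 + 25*(198 - 1*(-132))**2 - 155*(198 - 1*(-132))/9) + 268972)/(sqrt(55334 - 59773) - 463456) = ((-50 + 25*(198 + 132)**2 - 155*(198 + 132)/9) + 268972)/(sqrt(-4439) - 463456) = ((-50 + 25*330**2 - 155/9*330) + 268972)/(I*sqrt(4439) - 463456) = ((-50 + 25*108900 - 17050/3) + 268972)/(-463456 + I*sqrt(4439)) = ((-50 + 2722500 - 17050/3) + 268972)/(-463456 + I*sqrt(4439)) = (8150300/3 + 268972)/(-463456 + I*sqrt(4439)) = 8957216/(3*(-463456 + I*sqrt(4439)))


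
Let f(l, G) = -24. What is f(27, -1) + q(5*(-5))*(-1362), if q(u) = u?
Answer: 34026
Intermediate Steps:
f(27, -1) + q(5*(-5))*(-1362) = -24 + (5*(-5))*(-1362) = -24 - 25*(-1362) = -24 + 34050 = 34026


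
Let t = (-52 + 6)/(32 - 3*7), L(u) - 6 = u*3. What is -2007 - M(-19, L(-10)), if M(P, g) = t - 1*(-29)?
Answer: -22350/11 ≈ -2031.8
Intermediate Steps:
L(u) = 6 + 3*u (L(u) = 6 + u*3 = 6 + 3*u)
t = -46/11 (t = -46/(32 - 21) = -46/11 ≈ -4.1818)
M(P, g) = 273/11 (M(P, g) = -46/11 - 1*(-29) = -46/11 + 29 = 273/11)
-2007 - M(-19, L(-10)) = -2007 - 1*273/11 = -2007 - 273/11 = -22350/11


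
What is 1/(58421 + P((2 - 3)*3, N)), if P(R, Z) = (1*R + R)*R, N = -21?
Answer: 1/58439 ≈ 1.7112e-5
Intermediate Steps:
P(R, Z) = 2*R² (P(R, Z) = (R + R)*R = (2*R)*R = 2*R²)
1/(58421 + P((2 - 3)*3, N)) = 1/(58421 + 2*((2 - 3)*3)²) = 1/(58421 + 2*(-1*3)²) = 1/(58421 + 2*(-3)²) = 1/(58421 + 2*9) = 1/(58421 + 18) = 1/58439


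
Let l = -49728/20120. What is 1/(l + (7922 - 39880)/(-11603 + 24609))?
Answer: -16355045/80609833 ≈ -0.20289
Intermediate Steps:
l = -6216/2515 (l = -49728*1/20120 = -6216/2515 ≈ -2.4716)
1/(l + (7922 - 39880)/(-11603 + 24609)) = 1/(-6216/2515 + (7922 - 39880)/(-11603 + 24609)) = 1/(-6216/2515 - 31958/13006) = 1/(-6216/2515 - 31958*1/13006) = 1/(-6216/2515 - 15979/6503) = 1/(-80609833/16355045) = -16355045/80609833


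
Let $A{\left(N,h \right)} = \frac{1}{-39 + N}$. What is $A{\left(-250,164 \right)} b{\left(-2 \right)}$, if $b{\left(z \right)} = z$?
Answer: $\frac{2}{289} \approx 0.0069204$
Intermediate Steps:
$A{\left(-250,164 \right)} b{\left(-2 \right)} = \frac{1}{-39 - 250} \left(-2\right) = \frac{1}{-289} \left(-2\right) = \left(- \frac{1}{289}\right) \left(-2\right) = \frac{2}{289}$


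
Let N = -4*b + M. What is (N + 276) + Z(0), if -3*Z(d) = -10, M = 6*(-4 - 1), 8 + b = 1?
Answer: 832/3 ≈ 277.33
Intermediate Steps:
b = -7 (b = -8 + 1 = -7)
M = -30 (M = 6*(-5) = -30)
Z(d) = 10/3 (Z(d) = -⅓*(-10) = 10/3)
N = -2 (N = -4*(-7) - 30 = 28 - 30 = -2)
(N + 276) + Z(0) = (-2 + 276) + 10/3 = 274 + 10/3 = 832/3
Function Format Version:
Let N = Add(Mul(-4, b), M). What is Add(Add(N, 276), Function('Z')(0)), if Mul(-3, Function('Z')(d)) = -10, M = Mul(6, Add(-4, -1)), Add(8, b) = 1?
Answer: Rational(832, 3) ≈ 277.33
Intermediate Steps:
b = -7 (b = Add(-8, 1) = -7)
M = -30 (M = Mul(6, -5) = -30)
Function('Z')(d) = Rational(10, 3) (Function('Z')(d) = Mul(Rational(-1, 3), -10) = Rational(10, 3))
N = -2 (N = Add(Mul(-4, -7), -30) = Add(28, -30) = -2)
Add(Add(N, 276), Function('Z')(0)) = Add(Add(-2, 276), Rational(10, 3)) = Add(274, Rational(10, 3)) = Rational(832, 3)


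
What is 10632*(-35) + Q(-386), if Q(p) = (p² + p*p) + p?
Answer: -74514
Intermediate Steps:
Q(p) = p + 2*p² (Q(p) = (p² + p²) + p = 2*p² + p = p + 2*p²)
10632*(-35) + Q(-386) = 10632*(-35) - 386*(1 + 2*(-386)) = -372120 - 386*(1 - 772) = -372120 - 386*(-771) = -372120 + 297606 = -74514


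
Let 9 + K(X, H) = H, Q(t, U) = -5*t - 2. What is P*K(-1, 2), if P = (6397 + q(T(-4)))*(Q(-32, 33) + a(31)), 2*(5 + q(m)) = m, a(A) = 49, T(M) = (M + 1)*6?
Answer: -9248967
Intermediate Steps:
Q(t, U) = -2 - 5*t
T(M) = 6 + 6*M (T(M) = (1 + M)*6 = 6 + 6*M)
K(X, H) = -9 + H
q(m) = -5 + m/2
P = 1321281 (P = (6397 + (-5 + (6 + 6*(-4))/2))*((-2 - 5*(-32)) + 49) = (6397 + (-5 + (6 - 24)/2))*((-2 + 160) + 49) = (6397 + (-5 + (1/2)*(-18)))*(158 + 49) = (6397 + (-5 - 9))*207 = (6397 - 14)*207 = 6383*207 = 1321281)
P*K(-1, 2) = 1321281*(-9 + 2) = 1321281*(-7) = -9248967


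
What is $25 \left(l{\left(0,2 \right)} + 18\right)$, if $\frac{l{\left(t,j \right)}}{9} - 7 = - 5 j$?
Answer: $-225$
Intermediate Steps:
$l{\left(t,j \right)} = 63 - 45 j$ ($l{\left(t,j \right)} = 63 + 9 \left(- 5 j\right) = 63 - 45 j$)
$25 \left(l{\left(0,2 \right)} + 18\right) = 25 \left(\left(63 - 90\right) + 18\right) = 25 \left(-27 + 18\right) = 25 \left(-9\right) = -225$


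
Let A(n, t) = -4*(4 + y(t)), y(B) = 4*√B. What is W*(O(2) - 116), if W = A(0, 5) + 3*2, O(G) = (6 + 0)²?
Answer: 800 + 1280*√5 ≈ 3662.2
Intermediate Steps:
A(n, t) = -16 - 16*√t (A(n, t) = -4*(4 + 4*√t) = -16 - 16*√t)
O(G) = 36 (O(G) = 6² = 36)
W = -10 - 16*√5 (W = (-16 - 16*√5) + 3*2 = (-16 - 16*√5) + 6 = -10 - 16*√5 ≈ -45.777)
W*(O(2) - 116) = (-10 - 16*√5)*(36 - 116) = (-10 - 16*√5)*(-80) = 800 + 1280*√5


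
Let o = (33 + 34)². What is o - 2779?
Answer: 1710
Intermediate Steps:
o = 4489 (o = 67² = 4489)
o - 2779 = 4489 - 2779 = 1710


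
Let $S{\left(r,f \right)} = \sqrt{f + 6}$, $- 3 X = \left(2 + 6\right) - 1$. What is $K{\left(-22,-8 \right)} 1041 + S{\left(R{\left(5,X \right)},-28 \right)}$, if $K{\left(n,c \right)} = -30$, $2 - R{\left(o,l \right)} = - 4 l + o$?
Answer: $-31230 + i \sqrt{22} \approx -31230.0 + 4.6904 i$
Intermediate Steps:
$X = - \frac{7}{3}$ ($X = - \frac{\left(2 + 6\right) - 1}{3} = - \frac{8 - 1}{3} = \left(- \frac{1}{3}\right) 7 = - \frac{7}{3} \approx -2.3333$)
$R{\left(o,l \right)} = 2 - o + 4 l$ ($R{\left(o,l \right)} = 2 - \left(- 4 l + o\right) = 2 - \left(o - 4 l\right) = 2 + \left(- o + 4 l\right) = 2 - o + 4 l$)
$S{\left(r,f \right)} = \sqrt{6 + f}$
$K{\left(-22,-8 \right)} 1041 + S{\left(R{\left(5,X \right)},-28 \right)} = \left(-30\right) 1041 + \sqrt{6 - 28} = -31230 + \sqrt{-22} = -31230 + i \sqrt{22}$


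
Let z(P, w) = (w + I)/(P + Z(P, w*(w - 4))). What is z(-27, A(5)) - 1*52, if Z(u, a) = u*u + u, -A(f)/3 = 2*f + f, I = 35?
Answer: -7022/135 ≈ -52.015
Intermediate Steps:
A(f) = -9*f (A(f) = -3*(2*f + f) = -9*f)
Z(u, a) = u + u² (Z(u, a) = u² + u = u + u²)
z(P, w) = (35 + w)/(P + P*(1 + P)) (z(P, w) = (w + 35)/(P + P*(1 + P)) = (35 + w)/(P + P*(1 + P)))
z(-27, A(5)) - 1*52 = (35 - 9*5)/((-27)*(2 - 27)) - 1*52 = -1/27*(35 - 45)/(-25) - 52 = -1/27*(-1/25)*(-10) - 52 = -2/135 - 52 = -7022/135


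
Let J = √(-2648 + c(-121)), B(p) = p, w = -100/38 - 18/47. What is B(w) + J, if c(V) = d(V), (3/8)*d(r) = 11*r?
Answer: -2692/893 + 4*I*√3486/3 ≈ -3.0146 + 78.723*I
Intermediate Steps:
d(r) = 88*r/3 (d(r) = 8*(11*r)/3 = 88*r/3)
c(V) = 88*V/3
w = -2692/893 (w = -100*1/38 - 18*1/47 = -50/19 - 18/47 = -2692/893 ≈ -3.0146)
J = 4*I*√3486/3 (J = √(-2648 + (88/3)*(-121)) = √(-2648 - 10648/3) = √(-18592/3) = 4*I*√3486/3 ≈ 78.723*I)
B(w) + J = -2692/893 + 4*I*√3486/3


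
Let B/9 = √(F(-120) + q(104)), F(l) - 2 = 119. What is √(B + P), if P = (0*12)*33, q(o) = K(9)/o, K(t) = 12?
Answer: 3*26^(¾)*3149^(¼)/26 ≈ 9.9522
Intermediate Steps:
F(l) = 121 (F(l) = 2 + 119 = 121)
q(o) = 12/o
P = 0 (P = 0*33 = 0)
B = 9*√81874/26 (B = 9*√(121 + 12/104) = 9*√(121 + 12*(1/104)) = 9*√(121 + 3/26) = 9*√(3149/26) = 9*(√81874/26) = 9*√81874/26 ≈ 99.047)
√(B + P) = √(9*√81874/26 + 0) = √(9*√81874/26) = 3*26^(¾)*3149^(¼)/26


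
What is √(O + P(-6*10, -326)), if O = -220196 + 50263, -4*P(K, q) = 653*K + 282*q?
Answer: I*√137155 ≈ 370.34*I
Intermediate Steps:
P(K, q) = -653*K/4 - 141*q/2 (P(K, q) = -(653*K + 282*q)/4 = -(282*q + 653*K)/4 = -653*K/4 - 141*q/2)
O = -169933
√(O + P(-6*10, -326)) = √(-169933 + (-(-1959)*10/2 - 141/2*(-326))) = √(-169933 + (-653/4*(-60) + 22983)) = √(-169933 + (9795 + 22983)) = √(-169933 + 32778) = √(-137155) = I*√137155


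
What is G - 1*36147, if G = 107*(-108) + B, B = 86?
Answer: -47617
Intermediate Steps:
G = -11470 (G = 107*(-108) + 86 = -11556 + 86 = -11470)
G - 1*36147 = -11470 - 1*36147 = -11470 - 36147 = -47617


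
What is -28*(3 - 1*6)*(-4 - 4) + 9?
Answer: -663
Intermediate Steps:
-28*(3 - 1*6)*(-4 - 4) + 9 = -28*(3 - 6)*(-8) + 9 = -(-84)*(-8) + 9 = -28*24 + 9 = -672 + 9 = -663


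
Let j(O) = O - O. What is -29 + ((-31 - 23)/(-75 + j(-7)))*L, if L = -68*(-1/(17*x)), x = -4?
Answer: -743/25 ≈ -29.720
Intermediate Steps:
j(O) = 0
L = -1 (L = -68/((-4*(-17))) = -68/68 = -68*1/68 = -1)
-29 + ((-31 - 23)/(-75 + j(-7)))*L = -29 + ((-31 - 23)/(-75 + 0))*(-1) = -29 - 54/(-75)*(-1) = -29 - 54*(-1/75)*(-1) = -29 + (18/25)*(-1) = -29 - 18/25 = -743/25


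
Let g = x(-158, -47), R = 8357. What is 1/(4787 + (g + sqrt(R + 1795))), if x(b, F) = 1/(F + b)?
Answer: 100586735/481294890878 - 126075*sqrt(282)/481294890878 ≈ 0.00020459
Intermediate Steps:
g = -1/205 (g = 1/(-47 - 158) = 1/(-205) = -1/205 ≈ -0.0048781)
1/(4787 + (g + sqrt(R + 1795))) = 1/(4787 + (-1/205 + sqrt(8357 + 1795))) = 1/(4787 + (-1/205 + sqrt(10152))) = 1/(4787 + (-1/205 + 6*sqrt(282))) = 1/(981334/205 + 6*sqrt(282))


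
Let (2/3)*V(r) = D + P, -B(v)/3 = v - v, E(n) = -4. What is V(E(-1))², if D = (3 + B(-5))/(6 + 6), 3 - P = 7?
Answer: 2025/64 ≈ 31.641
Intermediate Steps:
B(v) = 0 (B(v) = -3*(v - v) = -3*0 = 0)
P = -4 (P = 3 - 1*7 = 3 - 7 = -4)
D = ¼ (D = (3 + 0)/(6 + 6) = 3/12 = 3*(1/12) = ¼ ≈ 0.25000)
V(r) = -45/8 (V(r) = 3*(¼ - 4)/2 = (3/2)*(-15/4) = -45/8)
V(E(-1))² = (-45/8)² = 2025/64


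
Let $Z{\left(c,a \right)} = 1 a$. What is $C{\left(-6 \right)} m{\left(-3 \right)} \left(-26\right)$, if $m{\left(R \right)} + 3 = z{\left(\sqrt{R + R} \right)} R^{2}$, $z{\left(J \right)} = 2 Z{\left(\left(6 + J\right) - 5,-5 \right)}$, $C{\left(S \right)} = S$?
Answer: $-14508$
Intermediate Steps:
$Z{\left(c,a \right)} = a$
$z{\left(J \right)} = -10$ ($z{\left(J \right)} = 2 \left(-5\right) = -10$)
$m{\left(R \right)} = -3 - 10 R^{2}$
$C{\left(-6 \right)} m{\left(-3 \right)} \left(-26\right) = - 6 \left(-3 - 10 \left(-3\right)^{2}\right) \left(-26\right) = - 6 \left(-3 - 90\right) \left(-26\right) = \left(-6\right) \left(-93\right) \left(-26\right) = 558 \left(-26\right) = -14508$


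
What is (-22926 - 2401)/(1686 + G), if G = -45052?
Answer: 25327/43366 ≈ 0.58403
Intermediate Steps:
(-22926 - 2401)/(1686 + G) = (-22926 - 2401)/(1686 - 45052) = -25327/(-43366) = -25327*(-1/43366) = 25327/43366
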